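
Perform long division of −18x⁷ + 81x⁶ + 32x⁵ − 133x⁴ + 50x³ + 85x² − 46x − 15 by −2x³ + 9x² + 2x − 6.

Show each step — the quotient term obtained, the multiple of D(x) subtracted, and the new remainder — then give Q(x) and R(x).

Step 1: lead(−18x⁷ + 81x⁶ + 32x⁵ − 133x⁴ + 50x³ + 85x² − 46x − 15) ÷ lead(D) = −18x⁷ ÷ −2x³ = 9x⁴. Subtract (9x⁴)·D = −18x⁷ + 81x⁶ + 18x⁵ − 54x⁴. Remainder: 14x⁵ − 79x⁴ + 50x³ + 85x² − 46x − 15.
Step 2: lead(14x⁵ − 79x⁴ + 50x³ + 85x² − 46x − 15) ÷ lead(D) = 14x⁵ ÷ −2x³ = −7x². Subtract (−7x²)·D = 14x⁵ − 63x⁴ − 14x³ + 42x². Remainder: −16x⁴ + 64x³ + 43x² − 46x − 15.
Step 3: lead(−16x⁴ + 64x³ + 43x² − 46x − 15) ÷ lead(D) = −16x⁴ ÷ −2x³ = 8x. Subtract (8x)·D = −16x⁴ + 72x³ + 16x² − 48x. Remainder: −8x³ + 27x² + 2x − 15.
Step 4: lead(−8x³ + 27x² + 2x − 15) ÷ lead(D) = −8x³ ÷ −2x³ = 4. Subtract (4)·D = −8x³ + 36x² + 8x − 24. Remainder: −9x² − 6x + 9.

Q(x) = 9x⁴ − 7x² + 8x + 4; R(x) = −9x² − 6x + 9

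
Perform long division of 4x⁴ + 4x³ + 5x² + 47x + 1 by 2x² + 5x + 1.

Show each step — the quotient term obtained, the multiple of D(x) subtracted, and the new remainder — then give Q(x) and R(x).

Step 1: lead(4x⁴ + 4x³ + 5x² + 47x + 1) ÷ lead(D) = 4x⁴ ÷ 2x² = 2x². Subtract (2x²)·D = 4x⁴ + 10x³ + 2x². Remainder: −6x³ + 3x² + 47x + 1.
Step 2: lead(−6x³ + 3x² + 47x + 1) ÷ lead(D) = −6x³ ÷ 2x² = −3x. Subtract (−3x)·D = −6x³ − 15x² − 3x. Remainder: 18x² + 50x + 1.
Step 3: lead(18x² + 50x + 1) ÷ lead(D) = 18x² ÷ 2x² = 9. Subtract (9)·D = 18x² + 45x + 9. Remainder: 5x − 8.

Q(x) = 2x² − 3x + 9; R(x) = 5x − 8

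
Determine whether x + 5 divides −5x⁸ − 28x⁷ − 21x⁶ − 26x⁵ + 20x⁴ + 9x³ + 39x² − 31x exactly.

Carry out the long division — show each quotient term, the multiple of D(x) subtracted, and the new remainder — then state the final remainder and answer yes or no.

Step 1: lead(−5x⁸ − 28x⁷ − 21x⁶ − 26x⁵ + 20x⁴ + 9x³ + 39x² − 31x) ÷ lead(D) = −5x⁸ ÷ x = −5x⁷. Subtract (−5x⁷)·D = −5x⁸ − 25x⁷. Remainder: −3x⁷ − 21x⁶ − 26x⁵ + 20x⁴ + 9x³ + 39x² − 31x.
Step 2: lead(−3x⁷ − 21x⁶ − 26x⁵ + 20x⁴ + 9x³ + 39x² − 31x) ÷ lead(D) = −3x⁷ ÷ x = −3x⁶. Subtract (−3x⁶)·D = −3x⁷ − 15x⁶. Remainder: −6x⁶ − 26x⁵ + 20x⁴ + 9x³ + 39x² − 31x.
Step 3: lead(−6x⁶ − 26x⁵ + 20x⁴ + 9x³ + 39x² − 31x) ÷ lead(D) = −6x⁶ ÷ x = −6x⁵. Subtract (−6x⁵)·D = −6x⁶ − 30x⁵. Remainder: 4x⁵ + 20x⁴ + 9x³ + 39x² − 31x.
Step 4: lead(4x⁵ + 20x⁴ + 9x³ + 39x² − 31x) ÷ lead(D) = 4x⁵ ÷ x = 4x⁴. Subtract (4x⁴)·D = 4x⁵ + 20x⁴. Remainder: 9x³ + 39x² − 31x.
Step 5: lead(9x³ + 39x² − 31x) ÷ lead(D) = 9x³ ÷ x = 9x². Subtract (9x²)·D = 9x³ + 45x². Remainder: −6x² − 31x.
Step 6: lead(−6x² − 31x) ÷ lead(D) = −6x² ÷ x = −6x. Subtract (−6x)·D = −6x² − 30x. Remainder: −x.
Step 7: lead(−x) ÷ lead(D) = −x ÷ x = −1. Subtract (−1)·D = −x − 5. Remainder: 5.

R(x) = 5, so D(x) is not a factor of P(x). no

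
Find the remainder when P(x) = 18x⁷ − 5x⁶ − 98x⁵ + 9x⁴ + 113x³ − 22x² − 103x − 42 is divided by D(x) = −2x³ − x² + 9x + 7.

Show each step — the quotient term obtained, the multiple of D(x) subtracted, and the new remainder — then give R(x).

Step 1: lead(18x⁷ − 5x⁶ − 98x⁵ + 9x⁴ + 113x³ − 22x² − 103x − 42) ÷ lead(D) = 18x⁷ ÷ −2x³ = −9x⁴. Subtract (−9x⁴)·D = 18x⁷ + 9x⁶ − 81x⁵ − 63x⁴. Remainder: −14x⁶ − 17x⁵ + 72x⁴ + 113x³ − 22x² − 103x − 42.
Step 2: lead(−14x⁶ − 17x⁵ + 72x⁴ + 113x³ − 22x² − 103x − 42) ÷ lead(D) = −14x⁶ ÷ −2x³ = 7x³. Subtract (7x³)·D = −14x⁶ − 7x⁵ + 63x⁴ + 49x³. Remainder: −10x⁵ + 9x⁴ + 64x³ − 22x² − 103x − 42.
Step 3: lead(−10x⁵ + 9x⁴ + 64x³ − 22x² − 103x − 42) ÷ lead(D) = −10x⁵ ÷ −2x³ = 5x². Subtract (5x²)·D = −10x⁵ − 5x⁴ + 45x³ + 35x². Remainder: 14x⁴ + 19x³ − 57x² − 103x − 42.
Step 4: lead(14x⁴ + 19x³ − 57x² − 103x − 42) ÷ lead(D) = 14x⁴ ÷ −2x³ = −7x. Subtract (−7x)·D = 14x⁴ + 7x³ − 63x² − 49x. Remainder: 12x³ + 6x² − 54x − 42.
Step 5: lead(12x³ + 6x² − 54x − 42) ÷ lead(D) = 12x³ ÷ −2x³ = −6. Subtract (−6)·D = 12x³ + 6x² − 54x − 42. Remainder: 0.

R(x) = 0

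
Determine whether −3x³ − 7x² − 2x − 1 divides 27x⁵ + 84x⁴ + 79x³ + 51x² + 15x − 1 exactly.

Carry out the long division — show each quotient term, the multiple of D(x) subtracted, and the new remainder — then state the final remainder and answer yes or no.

R(x) = −5, so D(x) is not a factor of P(x). no

Step 1: lead(27x⁵ + 84x⁴ + 79x³ + 51x² + 15x − 1) ÷ lead(D) = 27x⁵ ÷ −3x³ = −9x². Subtract (−9x²)·D = 27x⁵ + 63x⁴ + 18x³ + 9x². Remainder: 21x⁴ + 61x³ + 42x² + 15x − 1.
Step 2: lead(21x⁴ + 61x³ + 42x² + 15x − 1) ÷ lead(D) = 21x⁴ ÷ −3x³ = −7x. Subtract (−7x)·D = 21x⁴ + 49x³ + 14x² + 7x. Remainder: 12x³ + 28x² + 8x − 1.
Step 3: lead(12x³ + 28x² + 8x − 1) ÷ lead(D) = 12x³ ÷ −3x³ = −4. Subtract (−4)·D = 12x³ + 28x² + 8x + 4. Remainder: −5.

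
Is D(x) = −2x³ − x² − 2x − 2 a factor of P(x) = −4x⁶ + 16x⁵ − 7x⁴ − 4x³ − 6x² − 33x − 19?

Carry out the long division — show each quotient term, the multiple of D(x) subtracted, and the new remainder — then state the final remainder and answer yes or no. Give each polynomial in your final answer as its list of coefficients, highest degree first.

Step 1: lead(−4x⁶ + 16x⁵ − 7x⁴ − 4x³ − 6x² − 33x − 19) ÷ lead(D) = −4x⁶ ÷ −2x³ = 2x³. Subtract (2x³)·D = −4x⁶ − 2x⁵ − 4x⁴ − 4x³. Remainder: 18x⁵ − 3x⁴ − 6x² − 33x − 19.
Step 2: lead(18x⁵ − 3x⁴ − 6x² − 33x − 19) ÷ lead(D) = 18x⁵ ÷ −2x³ = −9x². Subtract (−9x²)·D = 18x⁵ + 9x⁴ + 18x³ + 18x². Remainder: −12x⁴ − 18x³ − 24x² − 33x − 19.
Step 3: lead(−12x⁴ − 18x³ − 24x² − 33x − 19) ÷ lead(D) = −12x⁴ ÷ −2x³ = 6x. Subtract (6x)·D = −12x⁴ − 6x³ − 12x² − 12x. Remainder: −12x³ − 12x² − 21x − 19.
Step 4: lead(−12x³ − 12x² − 21x − 19) ÷ lead(D) = −12x³ ÷ −2x³ = 6. Subtract (6)·D = −12x³ − 6x² − 12x − 12. Remainder: −6x² − 9x − 7.

R = [-6, -9, -7], so D(x) is not a factor of P(x). no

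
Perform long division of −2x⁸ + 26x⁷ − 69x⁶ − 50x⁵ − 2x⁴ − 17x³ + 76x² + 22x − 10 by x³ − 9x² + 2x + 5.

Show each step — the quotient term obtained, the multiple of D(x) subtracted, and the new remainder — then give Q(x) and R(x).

Q(x) = −2x⁵ + 8x⁴ + 7x³ + 7x² + 7x − 3; R(x) = −7x + 5

Step 1: lead(−2x⁸ + 26x⁷ − 69x⁶ − 50x⁵ − 2x⁴ − 17x³ + 76x² + 22x − 10) ÷ lead(D) = −2x⁸ ÷ x³ = −2x⁵. Subtract (−2x⁵)·D = −2x⁸ + 18x⁷ − 4x⁶ − 10x⁵. Remainder: 8x⁷ − 65x⁶ − 40x⁵ − 2x⁴ − 17x³ + 76x² + 22x − 10.
Step 2: lead(8x⁷ − 65x⁶ − 40x⁵ − 2x⁴ − 17x³ + 76x² + 22x − 10) ÷ lead(D) = 8x⁷ ÷ x³ = 8x⁴. Subtract (8x⁴)·D = 8x⁷ − 72x⁶ + 16x⁵ + 40x⁴. Remainder: 7x⁶ − 56x⁵ − 42x⁴ − 17x³ + 76x² + 22x − 10.
Step 3: lead(7x⁶ − 56x⁵ − 42x⁴ − 17x³ + 76x² + 22x − 10) ÷ lead(D) = 7x⁶ ÷ x³ = 7x³. Subtract (7x³)·D = 7x⁶ − 63x⁵ + 14x⁴ + 35x³. Remainder: 7x⁵ − 56x⁴ − 52x³ + 76x² + 22x − 10.
Step 4: lead(7x⁵ − 56x⁴ − 52x³ + 76x² + 22x − 10) ÷ lead(D) = 7x⁵ ÷ x³ = 7x². Subtract (7x²)·D = 7x⁵ − 63x⁴ + 14x³ + 35x². Remainder: 7x⁴ − 66x³ + 41x² + 22x − 10.
Step 5: lead(7x⁴ − 66x³ + 41x² + 22x − 10) ÷ lead(D) = 7x⁴ ÷ x³ = 7x. Subtract (7x)·D = 7x⁴ − 63x³ + 14x² + 35x. Remainder: −3x³ + 27x² − 13x − 10.
Step 6: lead(−3x³ + 27x² − 13x − 10) ÷ lead(D) = −3x³ ÷ x³ = −3. Subtract (−3)·D = −3x³ + 27x² − 6x − 15. Remainder: −7x + 5.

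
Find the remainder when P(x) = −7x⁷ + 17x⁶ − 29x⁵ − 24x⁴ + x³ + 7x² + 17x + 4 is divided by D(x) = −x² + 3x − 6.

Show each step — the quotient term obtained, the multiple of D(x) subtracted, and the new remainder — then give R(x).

R(x) = −4x − 2

Step 1: lead(−7x⁷ + 17x⁶ − 29x⁵ − 24x⁴ + x³ + 7x² + 17x + 4) ÷ lead(D) = −7x⁷ ÷ −x² = 7x⁵. Subtract (7x⁵)·D = −7x⁷ + 21x⁶ − 42x⁵. Remainder: −4x⁶ + 13x⁵ − 24x⁴ + x³ + 7x² + 17x + 4.
Step 2: lead(−4x⁶ + 13x⁵ − 24x⁴ + x³ + 7x² + 17x + 4) ÷ lead(D) = −4x⁶ ÷ −x² = 4x⁴. Subtract (4x⁴)·D = −4x⁶ + 12x⁵ − 24x⁴. Remainder: x⁵ + x³ + 7x² + 17x + 4.
Step 3: lead(x⁵ + x³ + 7x² + 17x + 4) ÷ lead(D) = x⁵ ÷ −x² = −x³. Subtract (−x³)·D = x⁵ − 3x⁴ + 6x³. Remainder: 3x⁴ − 5x³ + 7x² + 17x + 4.
Step 4: lead(3x⁴ − 5x³ + 7x² + 17x + 4) ÷ lead(D) = 3x⁴ ÷ −x² = −3x². Subtract (−3x²)·D = 3x⁴ − 9x³ + 18x². Remainder: 4x³ − 11x² + 17x + 4.
Step 5: lead(4x³ − 11x² + 17x + 4) ÷ lead(D) = 4x³ ÷ −x² = −4x. Subtract (−4x)·D = 4x³ − 12x² + 24x. Remainder: x² − 7x + 4.
Step 6: lead(x² − 7x + 4) ÷ lead(D) = x² ÷ −x² = −1. Subtract (−1)·D = x² − 3x + 6. Remainder: −4x − 2.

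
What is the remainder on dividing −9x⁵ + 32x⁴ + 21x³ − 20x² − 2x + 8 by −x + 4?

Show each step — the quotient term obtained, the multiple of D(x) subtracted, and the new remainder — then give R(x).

R(x) = 0

Step 1: lead(−9x⁵ + 32x⁴ + 21x³ − 20x² − 2x + 8) ÷ lead(D) = −9x⁵ ÷ −x = 9x⁴. Subtract (9x⁴)·D = −9x⁵ + 36x⁴. Remainder: −4x⁴ + 21x³ − 20x² − 2x + 8.
Step 2: lead(−4x⁴ + 21x³ − 20x² − 2x + 8) ÷ lead(D) = −4x⁴ ÷ −x = 4x³. Subtract (4x³)·D = −4x⁴ + 16x³. Remainder: 5x³ − 20x² − 2x + 8.
Step 3: lead(5x³ − 20x² − 2x + 8) ÷ lead(D) = 5x³ ÷ −x = −5x². Subtract (−5x²)·D = 5x³ − 20x². Remainder: −2x + 8.
Step 4: lead(−2x + 8) ÷ lead(D) = −2x ÷ −x = 2. Subtract (2)·D = −2x + 8. Remainder: 0.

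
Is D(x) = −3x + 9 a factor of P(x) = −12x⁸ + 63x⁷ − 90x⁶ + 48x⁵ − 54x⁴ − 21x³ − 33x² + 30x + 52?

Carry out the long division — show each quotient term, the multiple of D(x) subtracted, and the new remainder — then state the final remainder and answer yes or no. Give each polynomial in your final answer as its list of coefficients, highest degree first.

R = [7], so D(x) is not a factor of P(x). no

Step 1: lead(−12x⁸ + 63x⁷ − 90x⁶ + 48x⁵ − 54x⁴ − 21x³ − 33x² + 30x + 52) ÷ lead(D) = −12x⁸ ÷ −3x = 4x⁷. Subtract (4x⁷)·D = −12x⁸ + 36x⁷. Remainder: 27x⁷ − 90x⁶ + 48x⁵ − 54x⁴ − 21x³ − 33x² + 30x + 52.
Step 2: lead(27x⁷ − 90x⁶ + 48x⁵ − 54x⁴ − 21x³ − 33x² + 30x + 52) ÷ lead(D) = 27x⁷ ÷ −3x = −9x⁶. Subtract (−9x⁶)·D = 27x⁷ − 81x⁶. Remainder: −9x⁶ + 48x⁵ − 54x⁴ − 21x³ − 33x² + 30x + 52.
Step 3: lead(−9x⁶ + 48x⁵ − 54x⁴ − 21x³ − 33x² + 30x + 52) ÷ lead(D) = −9x⁶ ÷ −3x = 3x⁵. Subtract (3x⁵)·D = −9x⁶ + 27x⁵. Remainder: 21x⁵ − 54x⁴ − 21x³ − 33x² + 30x + 52.
Step 4: lead(21x⁵ − 54x⁴ − 21x³ − 33x² + 30x + 52) ÷ lead(D) = 21x⁵ ÷ −3x = −7x⁴. Subtract (−7x⁴)·D = 21x⁵ − 63x⁴. Remainder: 9x⁴ − 21x³ − 33x² + 30x + 52.
Step 5: lead(9x⁴ − 21x³ − 33x² + 30x + 52) ÷ lead(D) = 9x⁴ ÷ −3x = −3x³. Subtract (−3x³)·D = 9x⁴ − 27x³. Remainder: 6x³ − 33x² + 30x + 52.
Step 6: lead(6x³ − 33x² + 30x + 52) ÷ lead(D) = 6x³ ÷ −3x = −2x². Subtract (−2x²)·D = 6x³ − 18x². Remainder: −15x² + 30x + 52.
Step 7: lead(−15x² + 30x + 52) ÷ lead(D) = −15x² ÷ −3x = 5x. Subtract (5x)·D = −15x² + 45x. Remainder: −15x + 52.
Step 8: lead(−15x + 52) ÷ lead(D) = −15x ÷ −3x = 5. Subtract (5)·D = −15x + 45. Remainder: 7.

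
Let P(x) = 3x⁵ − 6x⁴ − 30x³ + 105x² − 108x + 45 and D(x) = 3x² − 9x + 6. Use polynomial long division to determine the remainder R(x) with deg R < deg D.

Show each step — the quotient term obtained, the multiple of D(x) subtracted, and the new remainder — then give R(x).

Step 1: lead(3x⁵ − 6x⁴ − 30x³ + 105x² − 108x + 45) ÷ lead(D) = 3x⁵ ÷ 3x² = x³. Subtract (x³)·D = 3x⁵ − 9x⁴ + 6x³. Remainder: 3x⁴ − 36x³ + 105x² − 108x + 45.
Step 2: lead(3x⁴ − 36x³ + 105x² − 108x + 45) ÷ lead(D) = 3x⁴ ÷ 3x² = x². Subtract (x²)·D = 3x⁴ − 9x³ + 6x². Remainder: −27x³ + 99x² − 108x + 45.
Step 3: lead(−27x³ + 99x² − 108x + 45) ÷ lead(D) = −27x³ ÷ 3x² = −9x. Subtract (−9x)·D = −27x³ + 81x² − 54x. Remainder: 18x² − 54x + 45.
Step 4: lead(18x² − 54x + 45) ÷ lead(D) = 18x² ÷ 3x² = 6. Subtract (6)·D = 18x² − 54x + 36. Remainder: 9.

R(x) = 9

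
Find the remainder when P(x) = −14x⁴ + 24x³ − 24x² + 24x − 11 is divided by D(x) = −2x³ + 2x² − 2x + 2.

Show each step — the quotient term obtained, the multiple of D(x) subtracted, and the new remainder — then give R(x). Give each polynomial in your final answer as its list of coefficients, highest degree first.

Step 1: lead(−14x⁴ + 24x³ − 24x² + 24x − 11) ÷ lead(D) = −14x⁴ ÷ −2x³ = 7x. Subtract (7x)·D = −14x⁴ + 14x³ − 14x² + 14x. Remainder: 10x³ − 10x² + 10x − 11.
Step 2: lead(10x³ − 10x² + 10x − 11) ÷ lead(D) = 10x³ ÷ −2x³ = −5. Subtract (−5)·D = 10x³ − 10x² + 10x − 10. Remainder: −1.

R = [-1]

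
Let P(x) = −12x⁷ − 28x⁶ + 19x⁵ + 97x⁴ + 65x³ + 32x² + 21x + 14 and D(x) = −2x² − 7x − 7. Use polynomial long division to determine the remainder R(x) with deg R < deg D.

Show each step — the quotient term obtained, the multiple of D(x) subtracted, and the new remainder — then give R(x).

Step 1: lead(−12x⁷ − 28x⁶ + 19x⁵ + 97x⁴ + 65x³ + 32x² + 21x + 14) ÷ lead(D) = −12x⁷ ÷ −2x² = 6x⁵. Subtract (6x⁵)·D = −12x⁷ − 42x⁶ − 42x⁵. Remainder: 14x⁶ + 61x⁵ + 97x⁴ + 65x³ + 32x² + 21x + 14.
Step 2: lead(14x⁶ + 61x⁵ + 97x⁴ + 65x³ + 32x² + 21x + 14) ÷ lead(D) = 14x⁶ ÷ −2x² = −7x⁴. Subtract (−7x⁴)·D = 14x⁶ + 49x⁵ + 49x⁴. Remainder: 12x⁵ + 48x⁴ + 65x³ + 32x² + 21x + 14.
Step 3: lead(12x⁵ + 48x⁴ + 65x³ + 32x² + 21x + 14) ÷ lead(D) = 12x⁵ ÷ −2x² = −6x³. Subtract (−6x³)·D = 12x⁵ + 42x⁴ + 42x³. Remainder: 6x⁴ + 23x³ + 32x² + 21x + 14.
Step 4: lead(6x⁴ + 23x³ + 32x² + 21x + 14) ÷ lead(D) = 6x⁴ ÷ −2x² = −3x². Subtract (−3x²)·D = 6x⁴ + 21x³ + 21x². Remainder: 2x³ + 11x² + 21x + 14.
Step 5: lead(2x³ + 11x² + 21x + 14) ÷ lead(D) = 2x³ ÷ −2x² = −x. Subtract (−x)·D = 2x³ + 7x² + 7x. Remainder: 4x² + 14x + 14.
Step 6: lead(4x² + 14x + 14) ÷ lead(D) = 4x² ÷ −2x² = −2. Subtract (−2)·D = 4x² + 14x + 14. Remainder: 0.

R(x) = 0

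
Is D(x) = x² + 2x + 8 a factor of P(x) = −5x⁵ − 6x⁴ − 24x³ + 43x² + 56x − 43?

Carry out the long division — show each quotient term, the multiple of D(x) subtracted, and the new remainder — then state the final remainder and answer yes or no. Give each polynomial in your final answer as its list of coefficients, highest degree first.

Step 1: lead(−5x⁵ − 6x⁴ − 24x³ + 43x² + 56x − 43) ÷ lead(D) = −5x⁵ ÷ x² = −5x³. Subtract (−5x³)·D = −5x⁵ − 10x⁴ − 40x³. Remainder: 4x⁴ + 16x³ + 43x² + 56x − 43.
Step 2: lead(4x⁴ + 16x³ + 43x² + 56x − 43) ÷ lead(D) = 4x⁴ ÷ x² = 4x². Subtract (4x²)·D = 4x⁴ + 8x³ + 32x². Remainder: 8x³ + 11x² + 56x − 43.
Step 3: lead(8x³ + 11x² + 56x − 43) ÷ lead(D) = 8x³ ÷ x² = 8x. Subtract (8x)·D = 8x³ + 16x² + 64x. Remainder: −5x² − 8x − 43.
Step 4: lead(−5x² − 8x − 43) ÷ lead(D) = −5x² ÷ x² = −5. Subtract (−5)·D = −5x² − 10x − 40. Remainder: 2x − 3.

R = [2, -3], so D(x) is not a factor of P(x). no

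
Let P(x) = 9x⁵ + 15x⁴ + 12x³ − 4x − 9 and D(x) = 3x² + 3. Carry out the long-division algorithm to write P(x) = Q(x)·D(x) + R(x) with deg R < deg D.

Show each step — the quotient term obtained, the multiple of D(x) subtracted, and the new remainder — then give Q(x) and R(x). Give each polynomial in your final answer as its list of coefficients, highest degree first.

Step 1: lead(9x⁵ + 15x⁴ + 12x³ − 4x − 9) ÷ lead(D) = 9x⁵ ÷ 3x² = 3x³. Subtract (3x³)·D = 9x⁵ + 9x³. Remainder: 15x⁴ + 3x³ − 4x − 9.
Step 2: lead(15x⁴ + 3x³ − 4x − 9) ÷ lead(D) = 15x⁴ ÷ 3x² = 5x². Subtract (5x²)·D = 15x⁴ + 15x². Remainder: 3x³ − 15x² − 4x − 9.
Step 3: lead(3x³ − 15x² − 4x − 9) ÷ lead(D) = 3x³ ÷ 3x² = x. Subtract (x)·D = 3x³ + 3x. Remainder: −15x² − 7x − 9.
Step 4: lead(−15x² − 7x − 9) ÷ lead(D) = −15x² ÷ 3x² = −5. Subtract (−5)·D = −15x² − 15. Remainder: −7x + 6.

Q = [3, 5, 1, -5]; R = [-7, 6]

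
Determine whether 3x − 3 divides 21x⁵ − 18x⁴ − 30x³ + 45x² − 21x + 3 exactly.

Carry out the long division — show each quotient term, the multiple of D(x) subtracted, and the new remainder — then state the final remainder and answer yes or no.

Step 1: lead(21x⁵ − 18x⁴ − 30x³ + 45x² − 21x + 3) ÷ lead(D) = 21x⁵ ÷ 3x = 7x⁴. Subtract (7x⁴)·D = 21x⁵ − 21x⁴. Remainder: 3x⁴ − 30x³ + 45x² − 21x + 3.
Step 2: lead(3x⁴ − 30x³ + 45x² − 21x + 3) ÷ lead(D) = 3x⁴ ÷ 3x = x³. Subtract (x³)·D = 3x⁴ − 3x³. Remainder: −27x³ + 45x² − 21x + 3.
Step 3: lead(−27x³ + 45x² − 21x + 3) ÷ lead(D) = −27x³ ÷ 3x = −9x². Subtract (−9x²)·D = −27x³ + 27x². Remainder: 18x² − 21x + 3.
Step 4: lead(18x² − 21x + 3) ÷ lead(D) = 18x² ÷ 3x = 6x. Subtract (6x)·D = 18x² − 18x. Remainder: −3x + 3.
Step 5: lead(−3x + 3) ÷ lead(D) = −3x ÷ 3x = −1. Subtract (−1)·D = −3x + 3. Remainder: 0.

R(x) = 0, so D(x) is a factor of P(x). yes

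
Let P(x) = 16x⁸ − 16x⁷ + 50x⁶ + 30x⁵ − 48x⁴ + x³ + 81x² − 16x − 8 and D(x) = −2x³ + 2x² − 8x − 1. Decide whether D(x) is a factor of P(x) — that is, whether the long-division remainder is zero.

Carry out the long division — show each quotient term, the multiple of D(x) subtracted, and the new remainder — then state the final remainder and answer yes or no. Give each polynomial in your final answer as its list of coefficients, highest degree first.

R = [5, 8, -4], so D(x) is not a factor of P(x). no

Step 1: lead(16x⁸ − 16x⁷ + 50x⁶ + 30x⁵ − 48x⁴ + x³ + 81x² − 16x − 8) ÷ lead(D) = 16x⁸ ÷ −2x³ = −8x⁵. Subtract (−8x⁵)·D = 16x⁸ − 16x⁷ + 64x⁶ + 8x⁵. Remainder: −14x⁶ + 22x⁵ − 48x⁴ + x³ + 81x² − 16x − 8.
Step 2: lead(−14x⁶ + 22x⁵ − 48x⁴ + x³ + 81x² − 16x − 8) ÷ lead(D) = −14x⁶ ÷ −2x³ = 7x³. Subtract (7x³)·D = −14x⁶ + 14x⁵ − 56x⁴ − 7x³. Remainder: 8x⁵ + 8x⁴ + 8x³ + 81x² − 16x − 8.
Step 3: lead(8x⁵ + 8x⁴ + 8x³ + 81x² − 16x − 8) ÷ lead(D) = 8x⁵ ÷ −2x³ = −4x². Subtract (−4x²)·D = 8x⁵ − 8x⁴ + 32x³ + 4x². Remainder: 16x⁴ − 24x³ + 77x² − 16x − 8.
Step 4: lead(16x⁴ − 24x³ + 77x² − 16x − 8) ÷ lead(D) = 16x⁴ ÷ −2x³ = −8x. Subtract (−8x)·D = 16x⁴ − 16x³ + 64x² + 8x. Remainder: −8x³ + 13x² − 24x − 8.
Step 5: lead(−8x³ + 13x² − 24x − 8) ÷ lead(D) = −8x³ ÷ −2x³ = 4. Subtract (4)·D = −8x³ + 8x² − 32x − 4. Remainder: 5x² + 8x − 4.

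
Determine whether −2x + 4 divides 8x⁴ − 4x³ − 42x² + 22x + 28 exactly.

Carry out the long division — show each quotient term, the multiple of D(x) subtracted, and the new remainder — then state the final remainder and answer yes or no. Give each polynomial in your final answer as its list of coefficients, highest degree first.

Step 1: lead(8x⁴ − 4x³ − 42x² + 22x + 28) ÷ lead(D) = 8x⁴ ÷ −2x = −4x³. Subtract (−4x³)·D = 8x⁴ − 16x³. Remainder: 12x³ − 42x² + 22x + 28.
Step 2: lead(12x³ − 42x² + 22x + 28) ÷ lead(D) = 12x³ ÷ −2x = −6x². Subtract (−6x²)·D = 12x³ − 24x². Remainder: −18x² + 22x + 28.
Step 3: lead(−18x² + 22x + 28) ÷ lead(D) = −18x² ÷ −2x = 9x. Subtract (9x)·D = −18x² + 36x. Remainder: −14x + 28.
Step 4: lead(−14x + 28) ÷ lead(D) = −14x ÷ −2x = 7. Subtract (7)·D = −14x + 28. Remainder: 0.

R = [0], so D(x) is a factor of P(x). yes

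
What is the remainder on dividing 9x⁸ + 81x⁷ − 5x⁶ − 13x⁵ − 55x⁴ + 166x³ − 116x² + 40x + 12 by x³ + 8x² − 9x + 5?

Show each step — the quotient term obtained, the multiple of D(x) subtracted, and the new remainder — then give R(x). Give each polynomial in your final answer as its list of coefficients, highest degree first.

R = [-7, 9, 7]

Step 1: lead(9x⁸ + 81x⁷ − 5x⁶ − 13x⁵ − 55x⁴ + 166x³ − 116x² + 40x + 12) ÷ lead(D) = 9x⁸ ÷ x³ = 9x⁵. Subtract (9x⁵)·D = 9x⁸ + 72x⁷ − 81x⁶ + 45x⁵. Remainder: 9x⁷ + 76x⁶ − 58x⁵ − 55x⁴ + 166x³ − 116x² + 40x + 12.
Step 2: lead(9x⁷ + 76x⁶ − 58x⁵ − 55x⁴ + 166x³ − 116x² + 40x + 12) ÷ lead(D) = 9x⁷ ÷ x³ = 9x⁴. Subtract (9x⁴)·D = 9x⁷ + 72x⁶ − 81x⁵ + 45x⁴. Remainder: 4x⁶ + 23x⁵ − 100x⁴ + 166x³ − 116x² + 40x + 12.
Step 3: lead(4x⁶ + 23x⁵ − 100x⁴ + 166x³ − 116x² + 40x + 12) ÷ lead(D) = 4x⁶ ÷ x³ = 4x³. Subtract (4x³)·D = 4x⁶ + 32x⁵ − 36x⁴ + 20x³. Remainder: −9x⁵ − 64x⁴ + 146x³ − 116x² + 40x + 12.
Step 4: lead(−9x⁵ − 64x⁴ + 146x³ − 116x² + 40x + 12) ÷ lead(D) = −9x⁵ ÷ x³ = −9x². Subtract (−9x²)·D = −9x⁵ − 72x⁴ + 81x³ − 45x². Remainder: 8x⁴ + 65x³ − 71x² + 40x + 12.
Step 5: lead(8x⁴ + 65x³ − 71x² + 40x + 12) ÷ lead(D) = 8x⁴ ÷ x³ = 8x. Subtract (8x)·D = 8x⁴ + 64x³ − 72x² + 40x. Remainder: x³ + x² + 12.
Step 6: lead(x³ + x² + 12) ÷ lead(D) = x³ ÷ x³ = 1. Subtract (1)·D = x³ + 8x² − 9x + 5. Remainder: −7x² + 9x + 7.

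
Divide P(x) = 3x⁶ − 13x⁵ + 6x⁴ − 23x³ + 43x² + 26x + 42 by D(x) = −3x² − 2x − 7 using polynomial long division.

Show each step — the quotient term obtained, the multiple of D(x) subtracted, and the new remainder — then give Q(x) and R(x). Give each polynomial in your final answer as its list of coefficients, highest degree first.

Step 1: lead(3x⁶ − 13x⁵ + 6x⁴ − 23x³ + 43x² + 26x + 42) ÷ lead(D) = 3x⁶ ÷ −3x² = −x⁴. Subtract (−x⁴)·D = 3x⁶ + 2x⁵ + 7x⁴. Remainder: −15x⁵ − x⁴ − 23x³ + 43x² + 26x + 42.
Step 2: lead(−15x⁵ − x⁴ − 23x³ + 43x² + 26x + 42) ÷ lead(D) = −15x⁵ ÷ −3x² = 5x³. Subtract (5x³)·D = −15x⁵ − 10x⁴ − 35x³. Remainder: 9x⁴ + 12x³ + 43x² + 26x + 42.
Step 3: lead(9x⁴ + 12x³ + 43x² + 26x + 42) ÷ lead(D) = 9x⁴ ÷ −3x² = −3x². Subtract (−3x²)·D = 9x⁴ + 6x³ + 21x². Remainder: 6x³ + 22x² + 26x + 42.
Step 4: lead(6x³ + 22x² + 26x + 42) ÷ lead(D) = 6x³ ÷ −3x² = −2x. Subtract (−2x)·D = 6x³ + 4x² + 14x. Remainder: 18x² + 12x + 42.
Step 5: lead(18x² + 12x + 42) ÷ lead(D) = 18x² ÷ −3x² = −6. Subtract (−6)·D = 18x² + 12x + 42. Remainder: 0.

Q = [-1, 5, -3, -2, -6]; R = [0]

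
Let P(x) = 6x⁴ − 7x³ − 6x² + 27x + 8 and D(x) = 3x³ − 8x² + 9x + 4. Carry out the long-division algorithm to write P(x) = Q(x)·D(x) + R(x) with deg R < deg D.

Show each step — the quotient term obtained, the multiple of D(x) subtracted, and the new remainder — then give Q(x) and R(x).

Q(x) = 2x + 3; R(x) = −8x − 4

Step 1: lead(6x⁴ − 7x³ − 6x² + 27x + 8) ÷ lead(D) = 6x⁴ ÷ 3x³ = 2x. Subtract (2x)·D = 6x⁴ − 16x³ + 18x² + 8x. Remainder: 9x³ − 24x² + 19x + 8.
Step 2: lead(9x³ − 24x² + 19x + 8) ÷ lead(D) = 9x³ ÷ 3x³ = 3. Subtract (3)·D = 9x³ − 24x² + 27x + 12. Remainder: −8x − 4.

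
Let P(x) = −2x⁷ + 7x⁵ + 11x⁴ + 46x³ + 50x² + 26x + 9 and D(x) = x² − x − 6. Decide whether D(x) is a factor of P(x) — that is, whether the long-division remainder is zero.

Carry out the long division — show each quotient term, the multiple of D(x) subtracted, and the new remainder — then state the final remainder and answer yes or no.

Step 1: lead(−2x⁷ + 7x⁵ + 11x⁴ + 46x³ + 50x² + 26x + 9) ÷ lead(D) = −2x⁷ ÷ x² = −2x⁵. Subtract (−2x⁵)·D = −2x⁷ + 2x⁶ + 12x⁵. Remainder: −2x⁶ − 5x⁵ + 11x⁴ + 46x³ + 50x² + 26x + 9.
Step 2: lead(−2x⁶ − 5x⁵ + 11x⁴ + 46x³ + 50x² + 26x + 9) ÷ lead(D) = −2x⁶ ÷ x² = −2x⁴. Subtract (−2x⁴)·D = −2x⁶ + 2x⁵ + 12x⁴. Remainder: −7x⁵ − x⁴ + 46x³ + 50x² + 26x + 9.
Step 3: lead(−7x⁵ − x⁴ + 46x³ + 50x² + 26x + 9) ÷ lead(D) = −7x⁵ ÷ x² = −7x³. Subtract (−7x³)·D = −7x⁵ + 7x⁴ + 42x³. Remainder: −8x⁴ + 4x³ + 50x² + 26x + 9.
Step 4: lead(−8x⁴ + 4x³ + 50x² + 26x + 9) ÷ lead(D) = −8x⁴ ÷ x² = −8x². Subtract (−8x²)·D = −8x⁴ + 8x³ + 48x². Remainder: −4x³ + 2x² + 26x + 9.
Step 5: lead(−4x³ + 2x² + 26x + 9) ÷ lead(D) = −4x³ ÷ x² = −4x. Subtract (−4x)·D = −4x³ + 4x² + 24x. Remainder: −2x² + 2x + 9.
Step 6: lead(−2x² + 2x + 9) ÷ lead(D) = −2x² ÷ x² = −2. Subtract (−2)·D = −2x² + 2x + 12. Remainder: −3.

R(x) = −3, so D(x) is not a factor of P(x). no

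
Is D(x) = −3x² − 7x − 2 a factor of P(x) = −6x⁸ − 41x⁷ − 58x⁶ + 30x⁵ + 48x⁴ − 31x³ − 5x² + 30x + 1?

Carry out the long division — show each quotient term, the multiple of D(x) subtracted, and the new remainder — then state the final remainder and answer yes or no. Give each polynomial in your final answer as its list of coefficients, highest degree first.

Step 1: lead(−6x⁸ − 41x⁷ − 58x⁶ + 30x⁵ + 48x⁴ − 31x³ − 5x² + 30x + 1) ÷ lead(D) = −6x⁸ ÷ −3x² = 2x⁶. Subtract (2x⁶)·D = −6x⁸ − 14x⁷ − 4x⁶. Remainder: −27x⁷ − 54x⁶ + 30x⁵ + 48x⁴ − 31x³ − 5x² + 30x + 1.
Step 2: lead(−27x⁷ − 54x⁶ + 30x⁵ + 48x⁴ − 31x³ − 5x² + 30x + 1) ÷ lead(D) = −27x⁷ ÷ −3x² = 9x⁵. Subtract (9x⁵)·D = −27x⁷ − 63x⁶ − 18x⁵. Remainder: 9x⁶ + 48x⁵ + 48x⁴ − 31x³ − 5x² + 30x + 1.
Step 3: lead(9x⁶ + 48x⁵ + 48x⁴ − 31x³ − 5x² + 30x + 1) ÷ lead(D) = 9x⁶ ÷ −3x² = −3x⁴. Subtract (−3x⁴)·D = 9x⁶ + 21x⁵ + 6x⁴. Remainder: 27x⁵ + 42x⁴ − 31x³ − 5x² + 30x + 1.
Step 4: lead(27x⁵ + 42x⁴ − 31x³ − 5x² + 30x + 1) ÷ lead(D) = 27x⁵ ÷ −3x² = −9x³. Subtract (−9x³)·D = 27x⁵ + 63x⁴ + 18x³. Remainder: −21x⁴ − 49x³ − 5x² + 30x + 1.
Step 5: lead(−21x⁴ − 49x³ − 5x² + 30x + 1) ÷ lead(D) = −21x⁴ ÷ −3x² = 7x². Subtract (7x²)·D = −21x⁴ − 49x³ − 14x². Remainder: 9x² + 30x + 1.
Step 6: lead(9x² + 30x + 1) ÷ lead(D) = 9x² ÷ −3x² = −3. Subtract (−3)·D = 9x² + 21x + 6. Remainder: 9x − 5.

R = [9, -5], so D(x) is not a factor of P(x). no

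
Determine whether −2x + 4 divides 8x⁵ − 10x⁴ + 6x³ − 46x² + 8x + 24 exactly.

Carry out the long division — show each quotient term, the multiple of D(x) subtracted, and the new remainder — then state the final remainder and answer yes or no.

Step 1: lead(8x⁵ − 10x⁴ + 6x³ − 46x² + 8x + 24) ÷ lead(D) = 8x⁵ ÷ −2x = −4x⁴. Subtract (−4x⁴)·D = 8x⁵ − 16x⁴. Remainder: 6x⁴ + 6x³ − 46x² + 8x + 24.
Step 2: lead(6x⁴ + 6x³ − 46x² + 8x + 24) ÷ lead(D) = 6x⁴ ÷ −2x = −3x³. Subtract (−3x³)·D = 6x⁴ − 12x³. Remainder: 18x³ − 46x² + 8x + 24.
Step 3: lead(18x³ − 46x² + 8x + 24) ÷ lead(D) = 18x³ ÷ −2x = −9x². Subtract (−9x²)·D = 18x³ − 36x². Remainder: −10x² + 8x + 24.
Step 4: lead(−10x² + 8x + 24) ÷ lead(D) = −10x² ÷ −2x = 5x. Subtract (5x)·D = −10x² + 20x. Remainder: −12x + 24.
Step 5: lead(−12x + 24) ÷ lead(D) = −12x ÷ −2x = 6. Subtract (6)·D = −12x + 24. Remainder: 0.

R(x) = 0, so D(x) is a factor of P(x). yes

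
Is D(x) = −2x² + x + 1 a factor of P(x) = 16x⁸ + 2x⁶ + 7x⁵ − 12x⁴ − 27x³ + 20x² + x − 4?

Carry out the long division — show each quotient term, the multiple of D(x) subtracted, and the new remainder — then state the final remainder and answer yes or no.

Step 1: lead(16x⁸ + 2x⁶ + 7x⁵ − 12x⁴ − 27x³ + 20x² + x − 4) ÷ lead(D) = 16x⁸ ÷ −2x² = −8x⁶. Subtract (−8x⁶)·D = 16x⁸ − 8x⁷ − 8x⁶. Remainder: 8x⁷ + 10x⁶ + 7x⁵ − 12x⁴ − 27x³ + 20x² + x − 4.
Step 2: lead(8x⁷ + 10x⁶ + 7x⁵ − 12x⁴ − 27x³ + 20x² + x − 4) ÷ lead(D) = 8x⁷ ÷ −2x² = −4x⁵. Subtract (−4x⁵)·D = 8x⁷ − 4x⁶ − 4x⁵. Remainder: 14x⁶ + 11x⁵ − 12x⁴ − 27x³ + 20x² + x − 4.
Step 3: lead(14x⁶ + 11x⁵ − 12x⁴ − 27x³ + 20x² + x − 4) ÷ lead(D) = 14x⁶ ÷ −2x² = −7x⁴. Subtract (−7x⁴)·D = 14x⁶ − 7x⁵ − 7x⁴. Remainder: 18x⁵ − 5x⁴ − 27x³ + 20x² + x − 4.
Step 4: lead(18x⁵ − 5x⁴ − 27x³ + 20x² + x − 4) ÷ lead(D) = 18x⁵ ÷ −2x² = −9x³. Subtract (−9x³)·D = 18x⁵ − 9x⁴ − 9x³. Remainder: 4x⁴ − 18x³ + 20x² + x − 4.
Step 5: lead(4x⁴ − 18x³ + 20x² + x − 4) ÷ lead(D) = 4x⁴ ÷ −2x² = −2x². Subtract (−2x²)·D = 4x⁴ − 2x³ − 2x². Remainder: −16x³ + 22x² + x − 4.
Step 6: lead(−16x³ + 22x² + x − 4) ÷ lead(D) = −16x³ ÷ −2x² = 8x. Subtract (8x)·D = −16x³ + 8x² + 8x. Remainder: 14x² − 7x − 4.
Step 7: lead(14x² − 7x − 4) ÷ lead(D) = 14x² ÷ −2x² = −7. Subtract (−7)·D = 14x² − 7x − 7. Remainder: 3.

R(x) = 3, so D(x) is not a factor of P(x). no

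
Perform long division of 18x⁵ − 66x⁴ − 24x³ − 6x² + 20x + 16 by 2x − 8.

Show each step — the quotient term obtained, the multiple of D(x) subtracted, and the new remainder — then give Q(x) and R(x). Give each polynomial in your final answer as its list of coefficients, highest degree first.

Q = [9, 3, 0, -3, -2]; R = [0]

Step 1: lead(18x⁵ − 66x⁴ − 24x³ − 6x² + 20x + 16) ÷ lead(D) = 18x⁵ ÷ 2x = 9x⁴. Subtract (9x⁴)·D = 18x⁵ − 72x⁴. Remainder: 6x⁴ − 24x³ − 6x² + 20x + 16.
Step 2: lead(6x⁴ − 24x³ − 6x² + 20x + 16) ÷ lead(D) = 6x⁴ ÷ 2x = 3x³. Subtract (3x³)·D = 6x⁴ − 24x³. Remainder: −6x² + 20x + 16.
Step 3: lead(−6x² + 20x + 16) ÷ lead(D) = −6x² ÷ 2x = −3x. Subtract (−3x)·D = −6x² + 24x. Remainder: −4x + 16.
Step 4: lead(−4x + 16) ÷ lead(D) = −4x ÷ 2x = −2. Subtract (−2)·D = −4x + 16. Remainder: 0.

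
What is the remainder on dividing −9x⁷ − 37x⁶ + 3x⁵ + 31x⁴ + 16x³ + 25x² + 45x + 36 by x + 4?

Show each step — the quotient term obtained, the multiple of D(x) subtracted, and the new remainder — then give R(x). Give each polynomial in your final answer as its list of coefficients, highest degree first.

Step 1: lead(−9x⁷ − 37x⁶ + 3x⁵ + 31x⁴ + 16x³ + 25x² + 45x + 36) ÷ lead(D) = −9x⁷ ÷ x = −9x⁶. Subtract (−9x⁶)·D = −9x⁷ − 36x⁶. Remainder: −x⁶ + 3x⁵ + 31x⁴ + 16x³ + 25x² + 45x + 36.
Step 2: lead(−x⁶ + 3x⁵ + 31x⁴ + 16x³ + 25x² + 45x + 36) ÷ lead(D) = −x⁶ ÷ x = −x⁵. Subtract (−x⁵)·D = −x⁶ − 4x⁵. Remainder: 7x⁵ + 31x⁴ + 16x³ + 25x² + 45x + 36.
Step 3: lead(7x⁵ + 31x⁴ + 16x³ + 25x² + 45x + 36) ÷ lead(D) = 7x⁵ ÷ x = 7x⁴. Subtract (7x⁴)·D = 7x⁵ + 28x⁴. Remainder: 3x⁴ + 16x³ + 25x² + 45x + 36.
Step 4: lead(3x⁴ + 16x³ + 25x² + 45x + 36) ÷ lead(D) = 3x⁴ ÷ x = 3x³. Subtract (3x³)·D = 3x⁴ + 12x³. Remainder: 4x³ + 25x² + 45x + 36.
Step 5: lead(4x³ + 25x² + 45x + 36) ÷ lead(D) = 4x³ ÷ x = 4x². Subtract (4x²)·D = 4x³ + 16x². Remainder: 9x² + 45x + 36.
Step 6: lead(9x² + 45x + 36) ÷ lead(D) = 9x² ÷ x = 9x. Subtract (9x)·D = 9x² + 36x. Remainder: 9x + 36.
Step 7: lead(9x + 36) ÷ lead(D) = 9x ÷ x = 9. Subtract (9)·D = 9x + 36. Remainder: 0.

R = [0]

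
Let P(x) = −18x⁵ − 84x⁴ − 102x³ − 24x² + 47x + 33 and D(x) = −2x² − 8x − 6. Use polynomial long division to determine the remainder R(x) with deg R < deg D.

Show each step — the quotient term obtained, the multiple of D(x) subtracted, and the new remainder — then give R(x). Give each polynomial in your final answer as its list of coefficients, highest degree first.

R = [-1, -3]

Step 1: lead(−18x⁵ − 84x⁴ − 102x³ − 24x² + 47x + 33) ÷ lead(D) = −18x⁵ ÷ −2x² = 9x³. Subtract (9x³)·D = −18x⁵ − 72x⁴ − 54x³. Remainder: −12x⁴ − 48x³ − 24x² + 47x + 33.
Step 2: lead(−12x⁴ − 48x³ − 24x² + 47x + 33) ÷ lead(D) = −12x⁴ ÷ −2x² = 6x². Subtract (6x²)·D = −12x⁴ − 48x³ − 36x². Remainder: 12x² + 47x + 33.
Step 3: lead(12x² + 47x + 33) ÷ lead(D) = 12x² ÷ −2x² = −6. Subtract (−6)·D = 12x² + 48x + 36. Remainder: −x − 3.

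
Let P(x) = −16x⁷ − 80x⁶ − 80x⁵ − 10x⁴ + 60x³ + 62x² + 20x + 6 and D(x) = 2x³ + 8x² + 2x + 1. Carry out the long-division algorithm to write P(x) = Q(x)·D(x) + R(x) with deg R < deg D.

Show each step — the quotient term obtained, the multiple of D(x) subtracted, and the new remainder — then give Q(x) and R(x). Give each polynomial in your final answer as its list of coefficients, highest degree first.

Q = [-8, -8, 0, 7, 6]; R = [1, 0]

Step 1: lead(−16x⁷ − 80x⁶ − 80x⁵ − 10x⁴ + 60x³ + 62x² + 20x + 6) ÷ lead(D) = −16x⁷ ÷ 2x³ = −8x⁴. Subtract (−8x⁴)·D = −16x⁷ − 64x⁶ − 16x⁵ − 8x⁴. Remainder: −16x⁶ − 64x⁵ − 2x⁴ + 60x³ + 62x² + 20x + 6.
Step 2: lead(−16x⁶ − 64x⁵ − 2x⁴ + 60x³ + 62x² + 20x + 6) ÷ lead(D) = −16x⁶ ÷ 2x³ = −8x³. Subtract (−8x³)·D = −16x⁶ − 64x⁵ − 16x⁴ − 8x³. Remainder: 14x⁴ + 68x³ + 62x² + 20x + 6.
Step 3: lead(14x⁴ + 68x³ + 62x² + 20x + 6) ÷ lead(D) = 14x⁴ ÷ 2x³ = 7x. Subtract (7x)·D = 14x⁴ + 56x³ + 14x² + 7x. Remainder: 12x³ + 48x² + 13x + 6.
Step 4: lead(12x³ + 48x² + 13x + 6) ÷ lead(D) = 12x³ ÷ 2x³ = 6. Subtract (6)·D = 12x³ + 48x² + 12x + 6. Remainder: x.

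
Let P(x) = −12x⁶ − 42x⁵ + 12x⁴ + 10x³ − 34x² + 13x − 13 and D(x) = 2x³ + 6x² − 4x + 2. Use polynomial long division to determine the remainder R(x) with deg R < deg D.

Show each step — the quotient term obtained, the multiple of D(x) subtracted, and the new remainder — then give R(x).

R(x) = 8x² − 9x − 5

Step 1: lead(−12x⁶ − 42x⁵ + 12x⁴ + 10x³ − 34x² + 13x − 13) ÷ lead(D) = −12x⁶ ÷ 2x³ = −6x³. Subtract (−6x³)·D = −12x⁶ − 36x⁵ + 24x⁴ − 12x³. Remainder: −6x⁵ − 12x⁴ + 22x³ − 34x² + 13x − 13.
Step 2: lead(−6x⁵ − 12x⁴ + 22x³ − 34x² + 13x − 13) ÷ lead(D) = −6x⁵ ÷ 2x³ = −3x². Subtract (−3x²)·D = −6x⁵ − 18x⁴ + 12x³ − 6x². Remainder: 6x⁴ + 10x³ − 28x² + 13x − 13.
Step 3: lead(6x⁴ + 10x³ − 28x² + 13x − 13) ÷ lead(D) = 6x⁴ ÷ 2x³ = 3x. Subtract (3x)·D = 6x⁴ + 18x³ − 12x² + 6x. Remainder: −8x³ − 16x² + 7x − 13.
Step 4: lead(−8x³ − 16x² + 7x − 13) ÷ lead(D) = −8x³ ÷ 2x³ = −4. Subtract (−4)·D = −8x³ − 24x² + 16x − 8. Remainder: 8x² − 9x − 5.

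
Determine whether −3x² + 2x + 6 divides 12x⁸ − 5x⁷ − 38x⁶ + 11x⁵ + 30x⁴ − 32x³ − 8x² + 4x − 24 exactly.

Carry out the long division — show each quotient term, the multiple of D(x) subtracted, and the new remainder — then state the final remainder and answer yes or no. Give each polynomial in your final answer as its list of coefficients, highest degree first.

R = [0], so D(x) is a factor of P(x). yes

Step 1: lead(12x⁸ − 5x⁷ − 38x⁶ + 11x⁵ + 30x⁴ − 32x³ − 8x² + 4x − 24) ÷ lead(D) = 12x⁸ ÷ −3x² = −4x⁶. Subtract (−4x⁶)·D = 12x⁸ − 8x⁷ − 24x⁶. Remainder: 3x⁷ − 14x⁶ + 11x⁵ + 30x⁴ − 32x³ − 8x² + 4x − 24.
Step 2: lead(3x⁷ − 14x⁶ + 11x⁵ + 30x⁴ − 32x³ − 8x² + 4x − 24) ÷ lead(D) = 3x⁷ ÷ −3x² = −x⁵. Subtract (−x⁵)·D = 3x⁷ − 2x⁶ − 6x⁵. Remainder: −12x⁶ + 17x⁵ + 30x⁴ − 32x³ − 8x² + 4x − 24.
Step 3: lead(−12x⁶ + 17x⁵ + 30x⁴ − 32x³ − 8x² + 4x − 24) ÷ lead(D) = −12x⁶ ÷ −3x² = 4x⁴. Subtract (4x⁴)·D = −12x⁶ + 8x⁵ + 24x⁴. Remainder: 9x⁵ + 6x⁴ − 32x³ − 8x² + 4x − 24.
Step 4: lead(9x⁵ + 6x⁴ − 32x³ − 8x² + 4x − 24) ÷ lead(D) = 9x⁵ ÷ −3x² = −3x³. Subtract (−3x³)·D = 9x⁵ − 6x⁴ − 18x³. Remainder: 12x⁴ − 14x³ − 8x² + 4x − 24.
Step 5: lead(12x⁴ − 14x³ − 8x² + 4x − 24) ÷ lead(D) = 12x⁴ ÷ −3x² = −4x². Subtract (−4x²)·D = 12x⁴ − 8x³ − 24x². Remainder: −6x³ + 16x² + 4x − 24.
Step 6: lead(−6x³ + 16x² + 4x − 24) ÷ lead(D) = −6x³ ÷ −3x² = 2x. Subtract (2x)·D = −6x³ + 4x² + 12x. Remainder: 12x² − 8x − 24.
Step 7: lead(12x² − 8x − 24) ÷ lead(D) = 12x² ÷ −3x² = −4. Subtract (−4)·D = 12x² − 8x − 24. Remainder: 0.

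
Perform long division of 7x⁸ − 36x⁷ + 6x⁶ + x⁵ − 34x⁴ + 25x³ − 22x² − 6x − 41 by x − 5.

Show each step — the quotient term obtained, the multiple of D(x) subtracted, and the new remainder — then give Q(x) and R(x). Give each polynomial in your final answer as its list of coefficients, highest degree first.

Q = [7, -1, 1, 6, -4, 5, 3, 9]; R = [4]

Step 1: lead(7x⁸ − 36x⁷ + 6x⁶ + x⁵ − 34x⁴ + 25x³ − 22x² − 6x − 41) ÷ lead(D) = 7x⁸ ÷ x = 7x⁷. Subtract (7x⁷)·D = 7x⁸ − 35x⁷. Remainder: −x⁷ + 6x⁶ + x⁵ − 34x⁴ + 25x³ − 22x² − 6x − 41.
Step 2: lead(−x⁷ + 6x⁶ + x⁵ − 34x⁴ + 25x³ − 22x² − 6x − 41) ÷ lead(D) = −x⁷ ÷ x = −x⁶. Subtract (−x⁶)·D = −x⁷ + 5x⁶. Remainder: x⁶ + x⁵ − 34x⁴ + 25x³ − 22x² − 6x − 41.
Step 3: lead(x⁶ + x⁵ − 34x⁴ + 25x³ − 22x² − 6x − 41) ÷ lead(D) = x⁶ ÷ x = x⁵. Subtract (x⁵)·D = x⁶ − 5x⁵. Remainder: 6x⁵ − 34x⁴ + 25x³ − 22x² − 6x − 41.
Step 4: lead(6x⁵ − 34x⁴ + 25x³ − 22x² − 6x − 41) ÷ lead(D) = 6x⁵ ÷ x = 6x⁴. Subtract (6x⁴)·D = 6x⁵ − 30x⁴. Remainder: −4x⁴ + 25x³ − 22x² − 6x − 41.
Step 5: lead(−4x⁴ + 25x³ − 22x² − 6x − 41) ÷ lead(D) = −4x⁴ ÷ x = −4x³. Subtract (−4x³)·D = −4x⁴ + 20x³. Remainder: 5x³ − 22x² − 6x − 41.
Step 6: lead(5x³ − 22x² − 6x − 41) ÷ lead(D) = 5x³ ÷ x = 5x². Subtract (5x²)·D = 5x³ − 25x². Remainder: 3x² − 6x − 41.
Step 7: lead(3x² − 6x − 41) ÷ lead(D) = 3x² ÷ x = 3x. Subtract (3x)·D = 3x² − 15x. Remainder: 9x − 41.
Step 8: lead(9x − 41) ÷ lead(D) = 9x ÷ x = 9. Subtract (9)·D = 9x − 45. Remainder: 4.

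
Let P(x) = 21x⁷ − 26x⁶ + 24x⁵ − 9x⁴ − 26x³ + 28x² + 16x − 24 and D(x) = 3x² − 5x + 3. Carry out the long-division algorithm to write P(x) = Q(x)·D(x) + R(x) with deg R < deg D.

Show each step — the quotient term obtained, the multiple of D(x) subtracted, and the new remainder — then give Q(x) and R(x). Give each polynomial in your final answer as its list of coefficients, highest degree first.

Step 1: lead(21x⁷ − 26x⁶ + 24x⁵ − 9x⁴ − 26x³ + 28x² + 16x − 24) ÷ lead(D) = 21x⁷ ÷ 3x² = 7x⁵. Subtract (7x⁵)·D = 21x⁷ − 35x⁶ + 21x⁵. Remainder: 9x⁶ + 3x⁵ − 9x⁴ − 26x³ + 28x² + 16x − 24.
Step 2: lead(9x⁶ + 3x⁵ − 9x⁴ − 26x³ + 28x² + 16x − 24) ÷ lead(D) = 9x⁶ ÷ 3x² = 3x⁴. Subtract (3x⁴)·D = 9x⁶ − 15x⁵ + 9x⁴. Remainder: 18x⁵ − 18x⁴ − 26x³ + 28x² + 16x − 24.
Step 3: lead(18x⁵ − 18x⁴ − 26x³ + 28x² + 16x − 24) ÷ lead(D) = 18x⁵ ÷ 3x² = 6x³. Subtract (6x³)·D = 18x⁵ − 30x⁴ + 18x³. Remainder: 12x⁴ − 44x³ + 28x² + 16x − 24.
Step 4: lead(12x⁴ − 44x³ + 28x² + 16x − 24) ÷ lead(D) = 12x⁴ ÷ 3x² = 4x². Subtract (4x²)·D = 12x⁴ − 20x³ + 12x². Remainder: −24x³ + 16x² + 16x − 24.
Step 5: lead(−24x³ + 16x² + 16x − 24) ÷ lead(D) = −24x³ ÷ 3x² = −8x. Subtract (−8x)·D = −24x³ + 40x² − 24x. Remainder: −24x² + 40x − 24.
Step 6: lead(−24x² + 40x − 24) ÷ lead(D) = −24x² ÷ 3x² = −8. Subtract (−8)·D = −24x² + 40x − 24. Remainder: 0.

Q = [7, 3, 6, 4, -8, -8]; R = [0]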